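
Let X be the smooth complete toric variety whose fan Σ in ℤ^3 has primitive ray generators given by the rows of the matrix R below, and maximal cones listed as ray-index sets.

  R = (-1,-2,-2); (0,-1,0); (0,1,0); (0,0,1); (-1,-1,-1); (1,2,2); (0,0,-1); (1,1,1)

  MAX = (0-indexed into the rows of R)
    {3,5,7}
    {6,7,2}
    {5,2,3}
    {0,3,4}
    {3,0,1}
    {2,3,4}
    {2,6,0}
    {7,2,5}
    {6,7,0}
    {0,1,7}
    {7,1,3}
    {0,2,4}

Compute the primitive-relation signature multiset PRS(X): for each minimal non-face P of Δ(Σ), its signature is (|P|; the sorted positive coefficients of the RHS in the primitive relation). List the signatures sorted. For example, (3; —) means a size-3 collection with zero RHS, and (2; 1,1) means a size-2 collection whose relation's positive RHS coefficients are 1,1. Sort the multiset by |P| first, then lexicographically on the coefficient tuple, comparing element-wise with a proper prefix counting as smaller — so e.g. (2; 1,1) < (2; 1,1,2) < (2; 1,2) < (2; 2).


|primitive collections| = 14. Relations:

  {0,5}:  v_{0} + v_{5} = 0 ; sig = (2; —)
  {1,2}:  v_{1} + v_{2} = 0 ; sig = (2; —)
  {3,6}:  v_{3} + v_{6} = 0 ; sig = (2; —)
  {4,7}:  v_{4} + v_{7} = 0 ; sig = (2; —)
  {1,4}:  v_{1} + v_{4} = v_{0} + v_{3} ; sig = (2; 1,1)
  {1,5}:  v_{1} + v_{5} = v_{3} + v_{7} ; sig = (2; 1,1)
  {1,6}:  v_{1} + v_{6} = v_{0} + v_{7} ; sig = (2; 1,1)
  {4,5}:  v_{4} + v_{5} = v_{2} + v_{3} ; sig = (2; 1,1)
  {4,6}:  v_{4} + v_{6} = v_{0} + v_{2} ; sig = (2; 1,1)
  {5,6}:  v_{5} + v_{6} = v_{2} + v_{7} ; sig = (2; 1,1)
  {0,2,3}:  v_{0} + v_{2} + v_{3} = v_{4} ; sig = (3; 1)
  {0,2,7}:  v_{0} + v_{2} + v_{7} = v_{6} ; sig = (3; 1)
  {0,3,7}:  v_{0} + v_{3} + v_{7} = v_{1} ; sig = (3; 1)
  {2,3,7}:  v_{2} + v_{3} + v_{7} = v_{5} ; sig = (3; 1)

Signatures (|P|; sorted positive RHS coefficients), sorted:
    |P|=2: 10 collections, coeffs (), (), (), (), (1,1), (1,1), (1,1), (1,1), (1,1), (1,1)
    |P|=3: 4 collections, coeffs (1), (1), (1), (1)


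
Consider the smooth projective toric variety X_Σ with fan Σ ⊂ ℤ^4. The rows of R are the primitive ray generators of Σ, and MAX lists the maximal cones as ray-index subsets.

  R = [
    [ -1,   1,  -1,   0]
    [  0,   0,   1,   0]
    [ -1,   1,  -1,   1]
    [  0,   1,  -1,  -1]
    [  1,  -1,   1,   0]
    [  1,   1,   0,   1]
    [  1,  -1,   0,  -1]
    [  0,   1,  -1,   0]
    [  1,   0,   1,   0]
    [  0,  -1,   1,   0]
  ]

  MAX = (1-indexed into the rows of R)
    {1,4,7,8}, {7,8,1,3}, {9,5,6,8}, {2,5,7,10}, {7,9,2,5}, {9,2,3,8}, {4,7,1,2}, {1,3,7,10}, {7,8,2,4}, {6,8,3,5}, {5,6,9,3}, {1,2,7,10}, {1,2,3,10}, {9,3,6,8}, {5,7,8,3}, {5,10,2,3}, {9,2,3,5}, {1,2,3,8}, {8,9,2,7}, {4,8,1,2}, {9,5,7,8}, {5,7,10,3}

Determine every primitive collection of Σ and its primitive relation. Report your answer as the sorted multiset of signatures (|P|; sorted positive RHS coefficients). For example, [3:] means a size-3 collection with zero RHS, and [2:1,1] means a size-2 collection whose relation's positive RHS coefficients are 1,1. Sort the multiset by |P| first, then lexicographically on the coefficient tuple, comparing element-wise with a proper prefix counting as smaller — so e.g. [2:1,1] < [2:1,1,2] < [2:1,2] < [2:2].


18 collections generate NE(X_Σ); each relation:

  • {1,5}:  v_{1} + v_{5} = 0  ⇒ sig = [2:]
  • {8,10}:  v_{8} + v_{10} = 0  ⇒ sig = [2:]
  • {1,9}:  v_{1} + v_{9} = v_{2} + v_{8}  ⇒ sig = [2:1,1]
  • {3,4}:  v_{3} + v_{4} = v_{1} + v_{8}  ⇒ sig = [2:1,1]
  • {9,10}:  v_{9} + v_{10} = v_{2} + v_{5}  ⇒ sig = [2:1,1]
  • {1,6}:  v_{1} + v_{6} = v_{3} + v_{8} + v_{9}  ⇒ sig = [2:1,1,1]
  • {4,5}:  v_{4} + v_{5} = v_{2} + v_{7} + v_{8}  ⇒ sig = [2:1,1,1]
  • {4,10}:  v_{4} + v_{10} = v_{1} + v_{2} + v_{7}  ⇒ sig = [2:1,1,1]
  • {6,10}:  v_{6} + v_{10} = v_{3} + v_{5} + v_{9}  ⇒ sig = [2:1,1,1]
  • {2,6}:  v_{2} + v_{6} = v_{3} + 2·v_{9}  ⇒ sig = [2:1,2]
  • {4,6}:  v_{4} + v_{6} = 2·v_{8} + v_{9}  ⇒ sig = [2:1,2]
  • {4,9}:  v_{4} + v_{9} = 2·v_{2} + v_{7} + 2·v_{8}  ⇒ sig = [2:1,2,2]
  • {6,7}:  v_{6} + v_{7} = 2·v_{5} + 2·v_{8}  ⇒ sig = [2:2,2]
  • {2,3,7}:  v_{2} + v_{3} + v_{7} = 0  ⇒ sig = [3:]
  • {2,5,8}:  v_{2} + v_{5} + v_{8} = v_{9}  ⇒ sig = [3:1]
  • {3,7,9}:  v_{3} + v_{7} + v_{9} = v_{5} + v_{8}  ⇒ sig = [3:1,1]
  • {1,2,7,8}:  v_{1} + v_{2} + v_{7} + v_{8} = v_{4}  ⇒ sig = [4:1]
  • {3,5,8,9}:  v_{3} + v_{5} + v_{8} + v_{9} = v_{6}  ⇒ sig = [4:1]

Hence PRS(X_Σ) =
{ [2:] ×2,  [2:1,1] ×3,  [2:1,1,1] ×4,  [2:1,2] ×2,  [2:1,2,2],  [2:2,2],  [3:],  [3:1],  [3:1,1],  [4:1] ×2 }


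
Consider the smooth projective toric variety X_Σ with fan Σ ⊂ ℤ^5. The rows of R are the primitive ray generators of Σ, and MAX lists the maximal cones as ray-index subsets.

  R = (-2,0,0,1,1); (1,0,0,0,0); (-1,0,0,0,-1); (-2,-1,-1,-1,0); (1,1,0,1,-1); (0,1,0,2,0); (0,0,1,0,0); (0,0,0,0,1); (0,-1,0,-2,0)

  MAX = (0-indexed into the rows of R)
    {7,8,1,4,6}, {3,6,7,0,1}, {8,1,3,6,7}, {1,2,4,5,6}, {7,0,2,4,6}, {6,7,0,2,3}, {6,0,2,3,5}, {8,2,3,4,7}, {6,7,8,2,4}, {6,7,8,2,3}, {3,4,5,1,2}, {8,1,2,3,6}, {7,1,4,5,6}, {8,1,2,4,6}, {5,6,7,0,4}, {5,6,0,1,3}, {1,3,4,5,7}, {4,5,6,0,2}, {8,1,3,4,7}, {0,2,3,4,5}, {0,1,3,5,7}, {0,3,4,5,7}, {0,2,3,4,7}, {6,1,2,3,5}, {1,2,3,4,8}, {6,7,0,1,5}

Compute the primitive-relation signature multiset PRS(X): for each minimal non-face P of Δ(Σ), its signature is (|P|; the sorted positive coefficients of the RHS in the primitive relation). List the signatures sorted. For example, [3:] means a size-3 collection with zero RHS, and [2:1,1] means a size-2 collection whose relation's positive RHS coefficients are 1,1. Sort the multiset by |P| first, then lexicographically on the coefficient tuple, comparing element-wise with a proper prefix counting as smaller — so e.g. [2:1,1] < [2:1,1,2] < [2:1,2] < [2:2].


8 collections generate NE(X_Σ); each relation:

  P = {5,8}:  v_{5} + v_{8} = 0 — sig = [2:]
  P = {0,8}:  v_{0} + v_{8} = v_{3} + v_{6} + v_{7} — sig = [2:1,1,1]
  P = {1,2,7}:  v_{1} + v_{2} + v_{7} = 0 — sig = [3:]
  P = {0,1,4}:  v_{0} + v_{1} + v_{4} = v_{5} — sig = [3:1]
  P = {3,4,6}:  v_{3} + v_{4} + v_{6} = v_{2} — sig = [3:1]
  P = {2,5,7}:  v_{2} + v_{5} + v_{7} = v_{0} + v_{4} — sig = [3:1,1]
  P = {0,1,2}:  v_{0} + v_{1} + v_{2} = v_{3} + v_{5} + v_{6} — sig = [3:1,1,1]
  P = {3,5,6,7}:  v_{3} + v_{5} + v_{6} + v_{7} = v_{0} — sig = [4:1]

so the primitive-relation signature multiset is
{ [2:],  [2:1,1,1],  [3:],  [3:1] ×2,  [3:1,1],  [3:1,1,1],  [4:1] }


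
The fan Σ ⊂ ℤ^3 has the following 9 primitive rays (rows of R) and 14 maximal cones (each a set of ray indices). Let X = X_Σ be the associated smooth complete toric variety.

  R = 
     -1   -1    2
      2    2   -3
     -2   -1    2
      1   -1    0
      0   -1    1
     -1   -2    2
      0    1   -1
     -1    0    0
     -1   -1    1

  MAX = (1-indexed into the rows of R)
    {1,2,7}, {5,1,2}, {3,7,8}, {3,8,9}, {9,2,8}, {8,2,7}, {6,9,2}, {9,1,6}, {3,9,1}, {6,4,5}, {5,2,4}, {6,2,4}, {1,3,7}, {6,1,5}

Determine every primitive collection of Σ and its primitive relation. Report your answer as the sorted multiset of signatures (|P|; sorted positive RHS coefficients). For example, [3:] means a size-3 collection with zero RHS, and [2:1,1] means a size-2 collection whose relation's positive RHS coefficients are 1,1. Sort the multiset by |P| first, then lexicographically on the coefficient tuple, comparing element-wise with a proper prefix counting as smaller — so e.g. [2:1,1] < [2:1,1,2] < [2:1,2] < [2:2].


18 minimal non-faces of Δ(Σ) (on 9 rays):

  • {5,7}:  v_{5} + v_{7} = 0  →  sig = [2:]
  • {1,8}:  v_{1} + v_{8} = v_{3}  →  sig = [2:1]
  • {2,3}:  v_{2} + v_{3} = v_{7}  →  sig = [2:1]
  • {3,4}:  v_{3} + v_{4} = v_{6}  →  sig = [2:1]
  • {5,8}:  v_{5} + v_{8} = v_{9}  →  sig = [2:1]
  • {5,9}:  v_{5} + v_{9} = v_{6}  →  sig = [2:1]
  • {6,7}:  v_{6} + v_{7} = v_{9}  →  sig = [2:1]
  • {7,9}:  v_{7} + v_{9} = v_{8}  →  sig = [2:1]
  • {3,5}:  v_{3} + v_{5} = v_{1} + v_{9}  →  sig = [2:1,1]
  • {4,7}:  v_{4} + v_{7} = v_{2} + v_{6}  →  sig = [2:1,1]
  • {4,8}:  v_{4} + v_{8} = v_{2} + v_{6} + v_{9}  →  sig = [2:1,1,1]
  • {3,6}:  v_{3} + v_{6} = v_{1} + 2·v_{9}  →  sig = [2:1,2]
  • {4,9}:  v_{4} + v_{9} = v_{2} + 2·v_{6}  →  sig = [2:1,2]
  • {1,4}:  v_{1} + v_{4} = 2·v_{5}  →  sig = [2:2]
  • {6,8}:  v_{6} + v_{8} = 2·v_{9}  →  sig = [2:2]
  • {1,2,9}:  v_{1} + v_{2} + v_{9} = 0  →  sig = [3:]
  • {1,2,6}:  v_{1} + v_{2} + v_{6} = v_{5}  →  sig = [3:1]
  • {2,5,6}:  v_{2} + v_{5} + v_{6} = v_{4}  →  sig = [3:1]

Sorted signature multiset PRS(X):
    |P|=2: 15 collections, coeffs (), (1), (1), (1), (1), (1), (1), (1), (1,1), (1,1), (1,1,1), (1,2), (1,2), (2), (2)
    |P|=3: 3 collections, coeffs (), (1), (1)


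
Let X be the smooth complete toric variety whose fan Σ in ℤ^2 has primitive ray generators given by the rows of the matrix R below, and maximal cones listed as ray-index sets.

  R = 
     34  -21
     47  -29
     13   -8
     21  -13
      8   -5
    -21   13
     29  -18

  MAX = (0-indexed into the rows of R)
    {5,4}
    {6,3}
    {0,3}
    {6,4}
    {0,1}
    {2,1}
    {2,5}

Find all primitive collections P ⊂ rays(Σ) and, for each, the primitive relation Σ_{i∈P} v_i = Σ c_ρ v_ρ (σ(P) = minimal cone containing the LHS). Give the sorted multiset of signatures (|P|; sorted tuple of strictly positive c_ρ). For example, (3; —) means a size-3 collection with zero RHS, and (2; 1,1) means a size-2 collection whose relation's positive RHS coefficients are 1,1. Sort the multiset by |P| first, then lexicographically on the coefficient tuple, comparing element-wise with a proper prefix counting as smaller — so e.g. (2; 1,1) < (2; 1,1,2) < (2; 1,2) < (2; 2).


14 minimal non-faces of Δ(Σ) (on 7 rays):

  {3,5}:  v_{3} + v_{5} = 0  so sig = (2; —)
  {0,2}:  v_{0} + v_{2} = v_{1}  so sig = (2; 1)
  {0,5}:  v_{0} + v_{5} = v_{2}  so sig = (2; 1)
  {2,3}:  v_{2} + v_{3} = v_{0}  so sig = (2; 1)
  {2,4}:  v_{2} + v_{4} = v_{3}  so sig = (2; 1)
  {3,4}:  v_{3} + v_{4} = v_{6}  so sig = (2; 1)
  {5,6}:  v_{5} + v_{6} = v_{4}  so sig = (2; 1)
  {1,4}:  v_{1} + v_{4} = v_{0} + v_{3}  so sig = (2; 1,1)
  {1,6}:  v_{1} + v_{6} = v_{0} + 2·v_{3}  so sig = (2; 1,2)
  {0,4}:  v_{0} + v_{4} = 2·v_{3}  so sig = (2; 2)
  {1,3}:  v_{1} + v_{3} = 2·v_{0}  so sig = (2; 2)
  {1,5}:  v_{1} + v_{5} = 2·v_{2}  so sig = (2; 2)
  {2,6}:  v_{2} + v_{6} = 2·v_{3}  so sig = (2; 2)
  {0,6}:  v_{0} + v_{6} = 3·v_{3}  so sig = (2; 3)

Signatures (|P|; sorted positive RHS coefficients), sorted:
{ (2; —),  (2; 1) ×6,  (2; 1,1),  (2; 1,2),  (2; 2) ×4,  (2; 3) }


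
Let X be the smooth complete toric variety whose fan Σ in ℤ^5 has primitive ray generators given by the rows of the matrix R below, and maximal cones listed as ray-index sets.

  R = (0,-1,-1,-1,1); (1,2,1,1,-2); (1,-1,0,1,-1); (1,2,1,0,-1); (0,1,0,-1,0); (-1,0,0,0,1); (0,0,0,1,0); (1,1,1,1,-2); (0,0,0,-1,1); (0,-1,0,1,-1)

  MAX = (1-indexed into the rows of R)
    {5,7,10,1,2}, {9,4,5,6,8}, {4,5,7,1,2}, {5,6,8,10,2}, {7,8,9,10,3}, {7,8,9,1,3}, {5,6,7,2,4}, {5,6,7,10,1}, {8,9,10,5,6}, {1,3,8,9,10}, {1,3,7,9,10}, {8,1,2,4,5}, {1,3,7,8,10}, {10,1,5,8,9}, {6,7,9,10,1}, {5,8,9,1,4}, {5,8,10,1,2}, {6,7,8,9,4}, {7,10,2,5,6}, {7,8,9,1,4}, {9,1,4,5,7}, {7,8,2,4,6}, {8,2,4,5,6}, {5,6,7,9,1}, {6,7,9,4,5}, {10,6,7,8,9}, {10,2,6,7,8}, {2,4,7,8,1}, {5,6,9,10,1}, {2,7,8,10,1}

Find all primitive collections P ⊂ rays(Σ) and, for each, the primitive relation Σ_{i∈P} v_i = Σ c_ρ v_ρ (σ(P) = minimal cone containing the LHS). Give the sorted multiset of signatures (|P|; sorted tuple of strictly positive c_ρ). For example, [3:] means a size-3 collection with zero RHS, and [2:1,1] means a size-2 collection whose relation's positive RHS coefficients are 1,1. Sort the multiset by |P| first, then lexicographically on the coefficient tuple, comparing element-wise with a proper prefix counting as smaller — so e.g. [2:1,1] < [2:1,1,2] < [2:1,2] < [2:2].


12 minimal non-faces of Δ(Σ) (on 10 rays):

  • {2,9}:  v_{2} + v_{9} = v_{4}  so sig = [2:1]
  • {4,10}:  v_{4} + v_{10} = v_{8}  so sig = [2:1]
  • {3,5}:  v_{3} + v_{5} = v_{1} + v_{8}  so sig = [2:1,1]
  • {3,6}:  v_{3} + v_{6} = v_{7} + v_{9} + v_{10}  so sig = [2:1,1,1]
  • {3,4}:  v_{3} + v_{4} = v_{1} + v_{7} + 2·v_{8} + v_{9}  so sig = [2:1,1,1,2]
  • {2,3}:  v_{2} + v_{3} = v_{1} + v_{7} + 2·v_{8}  so sig = [2:1,1,2]
  • {1,6,8}:  v_{1} + v_{6} + v_{8} = 0  so sig = [3:]
  • {5,7,8}:  v_{5} + v_{7} + v_{8} = v_{2}  so sig = [3:1]
  • {1,2,6}:  v_{1} + v_{2} + v_{6} = v_{5} + v_{7}  so sig = [3:1,1]
  • {1,4,6}:  v_{1} + v_{4} + v_{6} = v_{5} + v_{7} + v_{9}  so sig = [3:1,1,1]
  • {5,7,9,10}:  v_{5} + v_{7} + v_{9} + v_{10} = 0  so sig = [4:]
  • {1,7,8,9,10}:  v_{1} + v_{7} + v_{8} + v_{9} + v_{10} = v_{3}  so sig = [5:1]

Sorted signature multiset PRS(X):
    [2:1]
    [2:1]
    [2:1,1]
    [2:1,1,1]
    [2:1,1,1,2]
    [2:1,1,2]
    [3:]
    [3:1]
    [3:1,1]
    [3:1,1,1]
    [4:]
    [5:1]


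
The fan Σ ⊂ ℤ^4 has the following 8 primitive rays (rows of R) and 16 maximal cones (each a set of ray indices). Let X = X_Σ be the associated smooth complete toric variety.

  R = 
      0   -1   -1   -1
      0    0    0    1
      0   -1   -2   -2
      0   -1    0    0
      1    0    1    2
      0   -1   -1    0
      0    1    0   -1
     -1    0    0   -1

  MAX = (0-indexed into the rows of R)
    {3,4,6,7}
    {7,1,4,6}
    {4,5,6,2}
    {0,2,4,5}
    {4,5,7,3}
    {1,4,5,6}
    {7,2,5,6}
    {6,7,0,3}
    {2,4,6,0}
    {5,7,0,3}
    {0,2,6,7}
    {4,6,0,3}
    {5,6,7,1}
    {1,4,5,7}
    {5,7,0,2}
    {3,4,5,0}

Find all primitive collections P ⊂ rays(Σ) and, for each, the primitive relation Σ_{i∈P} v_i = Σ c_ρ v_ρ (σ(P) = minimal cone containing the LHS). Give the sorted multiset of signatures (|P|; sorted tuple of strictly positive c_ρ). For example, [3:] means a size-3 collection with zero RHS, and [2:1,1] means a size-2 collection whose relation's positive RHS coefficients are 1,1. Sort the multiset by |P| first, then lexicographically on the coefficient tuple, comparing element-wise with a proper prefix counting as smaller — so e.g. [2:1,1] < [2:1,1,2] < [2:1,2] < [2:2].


Minimal non-faces — 9 found among 8 rays, 16 max cones:

  P={0,1}:  v_{0} + v_{1} = v_{5} — sig = [2:1]
  P={1,3}:  v_{1} + v_{3} = v_{4} + v_{5} + v_{7} — sig = [2:1,1,1]
  P={1,2}:  v_{1} + v_{2} = 2·v_{5} + v_{6} — sig = [2:1,2]
  P={2,3}:  v_{2} + v_{3} = 2·v_{0} — sig = [2:2]
  P={0,4,7}:  v_{0} + v_{4} + v_{7} = v_{3} — sig = [3:1]
  P={0,5,6}:  v_{0} + v_{5} + v_{6} = v_{2} — sig = [3:1]
  P={2,4,7}:  v_{2} + v_{4} + v_{7} = v_{0} — sig = [3:1]
  P={3,5,6}:  v_{3} + v_{5} + v_{6} = v_{0} — sig = [3:1]
  P={4,5,6,7}:  v_{4} + v_{5} + v_{6} + v_{7} = 0 — sig = [4:]

Hence PRS(X_Σ) =
[[2:1], [2:1,1,1], [2:1,2], [2:2], [3:1], [3:1], [3:1], [3:1], [4:]]


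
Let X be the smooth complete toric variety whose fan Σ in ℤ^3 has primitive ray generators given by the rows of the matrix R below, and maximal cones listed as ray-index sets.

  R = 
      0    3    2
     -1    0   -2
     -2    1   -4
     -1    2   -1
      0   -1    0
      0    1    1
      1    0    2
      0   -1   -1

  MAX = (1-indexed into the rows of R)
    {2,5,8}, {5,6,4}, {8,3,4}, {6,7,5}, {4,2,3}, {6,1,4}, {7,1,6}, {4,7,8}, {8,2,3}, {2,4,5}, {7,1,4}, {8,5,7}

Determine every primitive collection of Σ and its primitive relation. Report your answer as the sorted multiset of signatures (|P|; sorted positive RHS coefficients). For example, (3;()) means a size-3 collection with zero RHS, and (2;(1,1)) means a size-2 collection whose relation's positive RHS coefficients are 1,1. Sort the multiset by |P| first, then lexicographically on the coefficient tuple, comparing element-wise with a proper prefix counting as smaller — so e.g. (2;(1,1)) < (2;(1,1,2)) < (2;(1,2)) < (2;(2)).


Minimal non-faces — 14 found among 8 rays, 12 max cones:

  P={2,7}:  v_{2} + v_{7} = 0  so sig = (2;())
  P={6,8}:  v_{6} + v_{8} = 0  so sig = (2;())
  P={1,2}:  v_{1} + v_{2} = v_{4} + v_{6}  so sig = (2;(1,1))
  P={1,8}:  v_{1} + v_{8} = v_{4} + v_{7}  so sig = (2;(1,1))
  P={2,6}:  v_{2} + v_{6} = v_{4} + v_{5}  so sig = (2;(1,1))
  P={3,6}:  v_{3} + v_{6} = v_{2} + v_{4}  so sig = (2;(1,1))
  P={3,7}:  v_{3} + v_{7} = v_{4} + v_{8}  so sig = (2;(1,1))
  P={1,3}:  v_{1} + v_{3} = 2·v_{4}  so sig = (2;(2))
  P={1,5}:  v_{1} + v_{5} = 2·v_{6}  so sig = (2;(2))
  P={3,5}:  v_{3} + v_{5} = 2·v_{2}  so sig = (2;(2))
  P={2,4,8}:  v_{2} + v_{4} + v_{8} = v_{3}  so sig = (3;(1))
  P={4,5,7}:  v_{4} + v_{5} + v_{7} = v_{6}  so sig = (3;(1))
  P={4,5,8}:  v_{4} + v_{5} + v_{8} = v_{2}  so sig = (3;(1))
  P={4,6,7}:  v_{4} + v_{6} + v_{7} = v_{1}  so sig = (3;(1))

so the primitive-relation signature multiset is
    (2;())
    (2;())
    (2;(1,1))
    (2;(1,1))
    (2;(1,1))
    (2;(1,1))
    (2;(1,1))
    (2;(2))
    (2;(2))
    (2;(2))
    (3;(1))
    (3;(1))
    (3;(1))
    (3;(1))


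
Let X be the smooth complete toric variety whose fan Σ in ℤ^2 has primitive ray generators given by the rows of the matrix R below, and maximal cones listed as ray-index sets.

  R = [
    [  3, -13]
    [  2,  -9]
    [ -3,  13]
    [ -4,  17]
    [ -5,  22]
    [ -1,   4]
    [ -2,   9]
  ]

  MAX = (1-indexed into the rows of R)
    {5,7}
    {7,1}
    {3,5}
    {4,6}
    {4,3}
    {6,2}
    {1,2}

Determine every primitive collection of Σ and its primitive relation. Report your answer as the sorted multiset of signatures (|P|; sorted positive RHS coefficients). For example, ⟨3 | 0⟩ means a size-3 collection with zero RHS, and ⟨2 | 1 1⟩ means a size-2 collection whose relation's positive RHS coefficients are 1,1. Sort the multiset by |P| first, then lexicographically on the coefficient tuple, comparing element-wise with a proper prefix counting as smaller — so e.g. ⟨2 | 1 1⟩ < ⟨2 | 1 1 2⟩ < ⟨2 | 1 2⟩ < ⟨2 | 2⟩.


The 14 primitive collections of Σ (r=7, n=2):

  • {1,3}:  v_{1} + v_{3} = 0  ⇒ sig = ⟨2 | 0⟩
  • {2,7}:  v_{2} + v_{7} = 0  ⇒ sig = ⟨2 | 0⟩
  • {1,4}:  v_{1} + v_{4} = v_{6}  ⇒ sig = ⟨2 | 1⟩
  • {1,5}:  v_{1} + v_{5} = v_{7}  ⇒ sig = ⟨2 | 1⟩
  • {1,6}:  v_{1} + v_{6} = v_{2}  ⇒ sig = ⟨2 | 1⟩
  • {2,3}:  v_{2} + v_{3} = v_{6}  ⇒ sig = ⟨2 | 1⟩
  • {2,5}:  v_{2} + v_{5} = v_{3}  ⇒ sig = ⟨2 | 1⟩
  • {3,6}:  v_{3} + v_{6} = v_{4}  ⇒ sig = ⟨2 | 1⟩
  • {3,7}:  v_{3} + v_{7} = v_{5}  ⇒ sig = ⟨2 | 1⟩
  • {6,7}:  v_{6} + v_{7} = v_{3}  ⇒ sig = ⟨2 | 1⟩
  • {2,4}:  v_{2} + v_{4} = 2·v_{6}  ⇒ sig = ⟨2 | 2⟩
  • {4,7}:  v_{4} + v_{7} = 2·v_{3}  ⇒ sig = ⟨2 | 2⟩
  • {5,6}:  v_{5} + v_{6} = 2·v_{3}  ⇒ sig = ⟨2 | 2⟩
  • {4,5}:  v_{4} + v_{5} = 3·v_{3}  ⇒ sig = ⟨2 | 3⟩

Sorted signature multiset PRS(X):
    |P|=2: 14 collections, coeffs (), (), (1), (1), (1), (1), (1), (1), (1), (1), (2), (2), (2), (3)


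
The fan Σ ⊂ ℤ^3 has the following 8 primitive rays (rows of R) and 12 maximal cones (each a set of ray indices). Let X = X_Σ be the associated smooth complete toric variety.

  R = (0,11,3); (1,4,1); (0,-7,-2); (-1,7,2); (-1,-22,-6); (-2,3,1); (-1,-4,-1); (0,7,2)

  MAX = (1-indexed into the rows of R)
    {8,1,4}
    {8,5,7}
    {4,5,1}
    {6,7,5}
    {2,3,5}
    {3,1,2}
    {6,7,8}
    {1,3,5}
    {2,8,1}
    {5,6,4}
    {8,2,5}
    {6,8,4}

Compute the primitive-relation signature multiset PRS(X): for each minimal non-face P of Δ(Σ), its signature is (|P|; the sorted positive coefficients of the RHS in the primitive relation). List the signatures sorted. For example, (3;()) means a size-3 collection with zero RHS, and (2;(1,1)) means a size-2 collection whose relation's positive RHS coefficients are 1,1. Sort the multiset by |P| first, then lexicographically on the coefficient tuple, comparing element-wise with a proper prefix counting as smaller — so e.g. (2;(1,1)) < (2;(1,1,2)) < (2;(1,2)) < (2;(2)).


14 collections generate NE(X_Σ); each relation:

  P={2,7}:  v_{2} + v_{7} = 0  ⇒ sig = (2;())
  P={3,8}:  v_{3} + v_{8} = 0  ⇒ sig = (2;())
  P={1,7}:  v_{1} + v_{7} = v_{4}  ⇒ sig = (2;(1))
  P={2,4}:  v_{2} + v_{4} = v_{1}  ⇒ sig = (2;(1))
  P={2,6}:  v_{2} + v_{6} = v_{4}  ⇒ sig = (2;(1))
  P={4,7}:  v_{4} + v_{7} = v_{6}  ⇒ sig = (2;(1))
  P={3,7}:  v_{3} + v_{7} = v_{1} + v_{5}  ⇒ sig = (2;(1,1))
  P={3,6}:  v_{3} + v_{6} = v_{1} + v_{4} + v_{5}  ⇒ sig = (2;(1,1,1))
  P={3,4}:  v_{3} + v_{4} = 2·v_{1} + v_{5}  ⇒ sig = (2;(1,2))
  P={1,6}:  v_{1} + v_{6} = 2·v_{4}  ⇒ sig = (2;(2))
  P={1,2,5}:  v_{1} + v_{2} + v_{5} = v_{3}  ⇒ sig = (3;(1))
  P={1,5,8}:  v_{1} + v_{5} + v_{8} = v_{7}  ⇒ sig = (3;(1))
  P={4,5,8}:  v_{4} + v_{5} + v_{8} = 2·v_{7}  ⇒ sig = (3;(2))
  P={5,6,8}:  v_{5} + v_{6} + v_{8} = 3·v_{7}  ⇒ sig = (3;(3))

so the primitive-relation signature multiset is
[(2;()), (2;()), (2;(1)), (2;(1)), (2;(1)), (2;(1)), (2;(1,1)), (2;(1,1,1)), (2;(1,2)), (2;(2)), (3;(1)), (3;(1)), (3;(2)), (3;(3))]


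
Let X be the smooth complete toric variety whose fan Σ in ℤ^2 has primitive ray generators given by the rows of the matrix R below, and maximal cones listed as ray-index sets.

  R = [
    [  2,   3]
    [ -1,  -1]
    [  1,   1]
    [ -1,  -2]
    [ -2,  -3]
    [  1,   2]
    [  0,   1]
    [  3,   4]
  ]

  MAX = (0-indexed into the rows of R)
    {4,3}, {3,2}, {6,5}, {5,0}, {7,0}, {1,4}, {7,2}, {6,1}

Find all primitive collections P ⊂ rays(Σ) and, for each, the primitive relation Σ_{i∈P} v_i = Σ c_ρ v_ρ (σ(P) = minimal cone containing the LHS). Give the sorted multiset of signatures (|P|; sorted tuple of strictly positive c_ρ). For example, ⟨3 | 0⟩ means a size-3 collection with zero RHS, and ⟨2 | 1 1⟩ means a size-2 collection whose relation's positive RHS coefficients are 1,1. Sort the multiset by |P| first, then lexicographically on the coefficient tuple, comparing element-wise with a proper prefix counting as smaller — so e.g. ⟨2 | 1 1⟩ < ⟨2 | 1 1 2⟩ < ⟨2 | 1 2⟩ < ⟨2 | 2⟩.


Primitive collections (20):

  • {0,4}:  v_{0} + v_{4} = 0  →  sig = ⟨2 | 0⟩
  • {1,2}:  v_{1} + v_{2} = 0  →  sig = ⟨2 | 0⟩
  • {3,5}:  v_{3} + v_{5} = 0  →  sig = ⟨2 | 0⟩
  • {0,1}:  v_{0} + v_{1} = v_{5}  →  sig = ⟨2 | 1⟩
  • {0,2}:  v_{0} + v_{2} = v_{7}  →  sig = ⟨2 | 1⟩
  • {0,3}:  v_{0} + v_{3} = v_{2}  →  sig = ⟨2 | 1⟩
  • {1,3}:  v_{1} + v_{3} = v_{4}  →  sig = ⟨2 | 1⟩
  • {1,5}:  v_{1} + v_{5} = v_{6}  →  sig = ⟨2 | 1⟩
  • {1,7}:  v_{1} + v_{7} = v_{0}  →  sig = ⟨2 | 1⟩
  • {2,4}:  v_{2} + v_{4} = v_{3}  →  sig = ⟨2 | 1⟩
  • {2,5}:  v_{2} + v_{5} = v_{0}  →  sig = ⟨2 | 1⟩
  • {2,6}:  v_{2} + v_{6} = v_{5}  →  sig = ⟨2 | 1⟩
  • {3,6}:  v_{3} + v_{6} = v_{1}  →  sig = ⟨2 | 1⟩
  • {4,5}:  v_{4} + v_{5} = v_{1}  →  sig = ⟨2 | 1⟩
  • {4,7}:  v_{4} + v_{7} = v_{2}  →  sig = ⟨2 | 1⟩
  • {6,7}:  v_{6} + v_{7} = v_{0} + v_{5}  →  sig = ⟨2 | 1 1⟩
  • {0,6}:  v_{0} + v_{6} = 2·v_{5}  →  sig = ⟨2 | 2⟩
  • {3,7}:  v_{3} + v_{7} = 2·v_{2}  →  sig = ⟨2 | 2⟩
  • {4,6}:  v_{4} + v_{6} = 2·v_{1}  →  sig = ⟨2 | 2⟩
  • {5,7}:  v_{5} + v_{7} = 2·v_{0}  →  sig = ⟨2 | 2⟩

Signatures (|P|; sorted positive RHS coefficients), sorted:
[⟨2 | 0⟩, ⟨2 | 0⟩, ⟨2 | 0⟩, ⟨2 | 1⟩, ⟨2 | 1⟩, ⟨2 | 1⟩, ⟨2 | 1⟩, ⟨2 | 1⟩, ⟨2 | 1⟩, ⟨2 | 1⟩, ⟨2 | 1⟩, ⟨2 | 1⟩, ⟨2 | 1⟩, ⟨2 | 1⟩, ⟨2 | 1⟩, ⟨2 | 1 1⟩, ⟨2 | 2⟩, ⟨2 | 2⟩, ⟨2 | 2⟩, ⟨2 | 2⟩]


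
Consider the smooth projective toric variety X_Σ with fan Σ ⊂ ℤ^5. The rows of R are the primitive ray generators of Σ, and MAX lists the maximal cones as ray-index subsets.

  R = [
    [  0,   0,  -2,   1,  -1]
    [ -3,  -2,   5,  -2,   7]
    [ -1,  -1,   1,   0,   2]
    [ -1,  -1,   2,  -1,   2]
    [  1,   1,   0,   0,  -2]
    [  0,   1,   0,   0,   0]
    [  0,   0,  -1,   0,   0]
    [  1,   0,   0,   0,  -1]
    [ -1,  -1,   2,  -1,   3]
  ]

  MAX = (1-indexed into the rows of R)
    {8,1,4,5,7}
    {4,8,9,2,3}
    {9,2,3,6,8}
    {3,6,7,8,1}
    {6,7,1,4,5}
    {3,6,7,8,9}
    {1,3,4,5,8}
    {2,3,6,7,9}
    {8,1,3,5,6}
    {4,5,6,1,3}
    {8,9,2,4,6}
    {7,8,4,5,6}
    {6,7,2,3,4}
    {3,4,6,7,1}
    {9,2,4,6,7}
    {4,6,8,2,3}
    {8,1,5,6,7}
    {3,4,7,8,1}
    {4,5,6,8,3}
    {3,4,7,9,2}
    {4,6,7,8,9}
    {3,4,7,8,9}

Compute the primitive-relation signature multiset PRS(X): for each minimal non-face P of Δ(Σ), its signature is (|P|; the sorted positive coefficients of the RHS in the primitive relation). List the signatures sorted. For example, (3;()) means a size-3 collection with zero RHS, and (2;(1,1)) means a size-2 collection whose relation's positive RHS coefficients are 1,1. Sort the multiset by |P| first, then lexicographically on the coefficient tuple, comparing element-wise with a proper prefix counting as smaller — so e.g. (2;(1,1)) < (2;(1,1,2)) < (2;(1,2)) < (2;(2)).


Δ(Σ) — 9 vertices, 9 min non-faces:

  • {1,9}:  v_{1} + v_{9} = v_{3} + v_{7}  →  sig = (2;(1,1))
  • {5,9}:  v_{5} + v_{9} = v_{4} + v_{6} + v_{8}  →  sig = (2;(1,1,1))
  • {1,2}:  v_{1} + v_{2} = 2·v_{3} + v_{4} + v_{6} + v_{7}  →  sig = (2;(1,1,1,2))
  • {2,5}:  v_{2} + v_{5} = v_{3} + 2·v_{4} + 2·v_{6} + v_{8}  →  sig = (2;(1,1,2,2))
  • {3,5,7}:  v_{3} + v_{5} + v_{7} = 0  →  sig = (3;())
  • {2,7,8}:  v_{2} + v_{7} + v_{8} = 2·v_{9}  →  sig = (3;(2))
  • {1,4,6,8}:  v_{1} + v_{4} + v_{6} + v_{8} = 0  →  sig = (4;())
  • {3,4,6,9}:  v_{3} + v_{4} + v_{6} + v_{9} = v_{2}  →  sig = (4;(1))
  • {3,4,6,7,8}:  v_{3} + v_{4} + v_{6} + v_{7} + v_{8} = v_{9}  →  sig = (5;(1))

so the primitive-relation signature multiset is
{ (2;(1,1)),  (2;(1,1,1)),  (2;(1,1,1,2)),  (2;(1,1,2,2)),  (3;()),  (3;(2)),  (4;()),  (4;(1)),  (5;(1)) }


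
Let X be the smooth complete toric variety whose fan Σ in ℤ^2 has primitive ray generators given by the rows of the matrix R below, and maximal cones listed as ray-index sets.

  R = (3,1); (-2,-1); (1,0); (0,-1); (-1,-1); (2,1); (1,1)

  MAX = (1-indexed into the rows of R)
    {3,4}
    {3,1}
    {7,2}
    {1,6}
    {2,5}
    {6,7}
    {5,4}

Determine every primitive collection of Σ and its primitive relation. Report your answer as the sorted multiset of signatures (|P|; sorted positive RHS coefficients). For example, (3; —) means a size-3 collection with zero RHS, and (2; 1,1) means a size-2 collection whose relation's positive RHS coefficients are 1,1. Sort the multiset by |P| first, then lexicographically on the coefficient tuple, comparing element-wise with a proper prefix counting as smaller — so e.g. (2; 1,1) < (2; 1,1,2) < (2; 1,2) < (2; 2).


The 14 primitive collections of Σ (r=7, n=2):

  • {2,6}:  v_{2} + v_{6} = 0  ⇒ sig = (2; —)
  • {5,7}:  v_{5} + v_{7} = 0  ⇒ sig = (2; —)
  • {1,2}:  v_{1} + v_{2} = v_{3}  ⇒ sig = (2; 1)
  • {2,3}:  v_{2} + v_{3} = v_{5}  ⇒ sig = (2; 1)
  • {3,5}:  v_{3} + v_{5} = v_{4}  ⇒ sig = (2; 1)
  • {3,6}:  v_{3} + v_{6} = v_{1}  ⇒ sig = (2; 1)
  • {3,7}:  v_{3} + v_{7} = v_{6}  ⇒ sig = (2; 1)
  • {4,7}:  v_{4} + v_{7} = v_{3}  ⇒ sig = (2; 1)
  • {5,6}:  v_{5} + v_{6} = v_{3}  ⇒ sig = (2; 1)
  • {1,5}:  v_{1} + v_{5} = 2·v_{3}  ⇒ sig = (2; 2)
  • {1,7}:  v_{1} + v_{7} = 2·v_{6}  ⇒ sig = (2; 2)
  • {2,4}:  v_{2} + v_{4} = 2·v_{5}  ⇒ sig = (2; 2)
  • {4,6}:  v_{4} + v_{6} = 2·v_{3}  ⇒ sig = (2; 2)
  • {1,4}:  v_{1} + v_{4} = 3·v_{3}  ⇒ sig = (2; 3)

Sorted signature multiset PRS(X):
    (2; —)
    (2; —)
    (2; 1)
    (2; 1)
    (2; 1)
    (2; 1)
    (2; 1)
    (2; 1)
    (2; 1)
    (2; 2)
    (2; 2)
    (2; 2)
    (2; 2)
    (2; 3)


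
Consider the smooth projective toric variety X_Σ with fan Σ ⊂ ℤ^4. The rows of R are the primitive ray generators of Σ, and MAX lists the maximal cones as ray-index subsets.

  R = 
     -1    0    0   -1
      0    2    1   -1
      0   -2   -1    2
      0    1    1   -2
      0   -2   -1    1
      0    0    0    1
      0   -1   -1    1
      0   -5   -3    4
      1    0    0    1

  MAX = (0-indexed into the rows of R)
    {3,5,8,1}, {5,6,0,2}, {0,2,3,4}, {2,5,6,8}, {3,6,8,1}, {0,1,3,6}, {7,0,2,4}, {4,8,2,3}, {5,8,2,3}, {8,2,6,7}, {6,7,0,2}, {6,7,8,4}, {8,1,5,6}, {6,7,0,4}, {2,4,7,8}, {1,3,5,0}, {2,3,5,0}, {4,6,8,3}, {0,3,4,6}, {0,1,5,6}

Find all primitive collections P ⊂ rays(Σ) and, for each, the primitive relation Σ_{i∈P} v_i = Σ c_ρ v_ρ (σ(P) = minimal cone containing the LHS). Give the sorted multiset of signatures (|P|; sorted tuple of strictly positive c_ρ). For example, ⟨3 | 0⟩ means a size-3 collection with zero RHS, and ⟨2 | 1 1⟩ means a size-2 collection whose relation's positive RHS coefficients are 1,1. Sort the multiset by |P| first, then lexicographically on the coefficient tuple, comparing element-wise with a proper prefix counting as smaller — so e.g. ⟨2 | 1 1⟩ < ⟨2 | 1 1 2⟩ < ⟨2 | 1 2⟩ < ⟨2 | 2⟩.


10 minimal non-faces of Δ(Σ) (on 9 rays):

  • {0,8}:  v_{0} + v_{8} = 0 — sig = ⟨2 | 0⟩
  • {1,4}:  v_{1} + v_{4} = 0 — sig = ⟨2 | 0⟩
  • {1,2}:  v_{1} + v_{2} = v_{5} — sig = ⟨2 | 1⟩
  • {4,5}:  v_{4} + v_{5} = v_{2} — sig = ⟨2 | 1⟩
  • {1,7}:  v_{1} + v_{7} = v_{2} + v_{6} — sig = ⟨2 | 1 1⟩
  • {5,7}:  v_{5} + v_{7} = 2·v_{2} + v_{6} — sig = ⟨2 | 1 2⟩
  • {3,7}:  v_{3} + v_{7} = 2·v_{4} — sig = ⟨2 | 2⟩
  • {3,5,6}:  v_{3} + v_{5} + v_{6} = 0 — sig = ⟨3 | 0⟩
  • {2,3,6}:  v_{2} + v_{3} + v_{6} = v_{4} — sig = ⟨3 | 1⟩
  • {2,4,6}:  v_{2} + v_{4} + v_{6} = v_{7} — sig = ⟨3 | 1⟩

Hence PRS(X_Σ) =
{ ⟨2 | 0⟩ ×2,  ⟨2 | 1⟩ ×2,  ⟨2 | 1 1⟩,  ⟨2 | 1 2⟩,  ⟨2 | 2⟩,  ⟨3 | 0⟩,  ⟨3 | 1⟩ ×2 }


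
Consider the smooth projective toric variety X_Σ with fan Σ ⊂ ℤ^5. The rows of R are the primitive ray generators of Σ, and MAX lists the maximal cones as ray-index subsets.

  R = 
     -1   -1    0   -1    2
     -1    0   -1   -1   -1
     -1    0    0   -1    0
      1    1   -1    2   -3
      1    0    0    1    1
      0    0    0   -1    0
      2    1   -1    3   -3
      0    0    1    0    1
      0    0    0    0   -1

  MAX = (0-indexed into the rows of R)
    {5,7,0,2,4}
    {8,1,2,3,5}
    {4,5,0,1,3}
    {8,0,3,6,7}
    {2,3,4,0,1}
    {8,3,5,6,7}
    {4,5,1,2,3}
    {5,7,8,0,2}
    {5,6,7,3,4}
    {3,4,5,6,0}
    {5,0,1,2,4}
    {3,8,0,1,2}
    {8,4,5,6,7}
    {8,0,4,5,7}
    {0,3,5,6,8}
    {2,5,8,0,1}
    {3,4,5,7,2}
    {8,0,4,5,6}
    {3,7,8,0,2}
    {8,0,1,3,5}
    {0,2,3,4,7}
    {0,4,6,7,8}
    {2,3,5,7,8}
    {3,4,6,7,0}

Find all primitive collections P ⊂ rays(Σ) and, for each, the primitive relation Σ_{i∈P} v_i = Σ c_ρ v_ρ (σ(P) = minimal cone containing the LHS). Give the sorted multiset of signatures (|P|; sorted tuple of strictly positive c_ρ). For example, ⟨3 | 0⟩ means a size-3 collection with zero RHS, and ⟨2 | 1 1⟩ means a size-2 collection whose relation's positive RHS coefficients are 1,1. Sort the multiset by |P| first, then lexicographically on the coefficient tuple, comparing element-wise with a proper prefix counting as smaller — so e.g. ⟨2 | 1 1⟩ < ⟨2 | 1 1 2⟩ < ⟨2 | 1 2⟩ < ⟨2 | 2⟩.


Primitive collections (9):

  {1,7}:  v_{1} + v_{7} = v_{2} — sig = ⟨2 | 1⟩
  {2,6}:  v_{2} + v_{6} = v_{3} — sig = ⟨2 | 1⟩
  {1,6}:  v_{1} + v_{6} = v_{0} + 2·v_{3} + v_{5} — sig = ⟨2 | 1 1 2⟩
  {2,4,8}:  v_{2} + v_{4} + v_{8} = 0 — sig = ⟨3 | 0⟩
  {3,4,8}:  v_{3} + v_{4} + v_{8} = v_{6} — sig = ⟨3 | 1⟩
  {1,4,8}:  v_{1} + v_{4} + v_{8} = v_{0} + v_{3} + v_{5} — sig = ⟨3 | 1 1 1⟩
  {0,3,5,7}:  v_{0} + v_{3} + v_{5} + v_{7} = 0 — sig = ⟨4 | 0⟩
  {0,2,3,5}:  v_{0} + v_{2} + v_{3} + v_{5} = v_{1} — sig = ⟨4 | 1⟩
  {0,5,6,7}:  v_{0} + v_{5} + v_{6} + v_{7} = v_{4} + v_{8} — sig = ⟨4 | 1 1⟩

so the primitive-relation signature multiset is
    |P|=2: 3 collections, coeffs (1), (1), (1,1,2)
    |P|=3: 3 collections, coeffs (), (1), (1,1,1)
    |P|=4: 3 collections, coeffs (), (1), (1,1)


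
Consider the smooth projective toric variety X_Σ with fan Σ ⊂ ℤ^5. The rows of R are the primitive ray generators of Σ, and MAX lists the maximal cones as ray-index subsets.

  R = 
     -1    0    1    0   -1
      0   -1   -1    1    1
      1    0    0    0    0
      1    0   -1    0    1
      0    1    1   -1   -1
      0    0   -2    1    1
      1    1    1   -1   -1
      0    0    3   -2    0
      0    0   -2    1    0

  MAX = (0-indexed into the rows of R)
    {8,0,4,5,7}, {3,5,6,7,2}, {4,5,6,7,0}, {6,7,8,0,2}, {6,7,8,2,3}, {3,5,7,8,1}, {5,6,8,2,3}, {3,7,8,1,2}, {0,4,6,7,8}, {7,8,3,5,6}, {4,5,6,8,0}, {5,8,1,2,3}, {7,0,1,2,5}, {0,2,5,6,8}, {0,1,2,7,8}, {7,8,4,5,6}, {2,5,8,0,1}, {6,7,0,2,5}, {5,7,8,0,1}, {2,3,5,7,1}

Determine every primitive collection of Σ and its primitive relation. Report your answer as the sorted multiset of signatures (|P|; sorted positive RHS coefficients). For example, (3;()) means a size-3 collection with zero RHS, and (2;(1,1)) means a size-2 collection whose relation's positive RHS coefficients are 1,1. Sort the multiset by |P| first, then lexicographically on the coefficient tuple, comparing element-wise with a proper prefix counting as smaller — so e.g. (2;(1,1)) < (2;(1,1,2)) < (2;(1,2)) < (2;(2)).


The 7 primitive collections of Σ (r=9, n=5):

  P = {0,3}:  v_{0} + v_{3} = 0  so sig = (2;())
  P = {1,4}:  v_{1} + v_{4} = 0  so sig = (2;())
  P = {1,6}:  v_{1} + v_{6} = v_{2}  so sig = (2;(1))
  P = {2,4}:  v_{2} + v_{4} = v_{6}  so sig = (2;(1))
  P = {3,4}:  v_{3} + v_{4} = v_{5} + v_{6} + v_{7} + v_{8}  so sig = (2;(1,1,1,1))
  P = {2,5,7,8}:  v_{2} + v_{5} + v_{7} + v_{8} = v_{3}  so sig = (4;(1))
  P = {0,5,6,7,8}:  v_{0} + v_{5} + v_{6} + v_{7} + v_{8} = v_{4}  so sig = (5;(1))

Sorted signature multiset PRS(X):
{ (2;()) ×2,  (2;(1)) ×2,  (2;(1,1,1,1)),  (4;(1)),  (5;(1)) }


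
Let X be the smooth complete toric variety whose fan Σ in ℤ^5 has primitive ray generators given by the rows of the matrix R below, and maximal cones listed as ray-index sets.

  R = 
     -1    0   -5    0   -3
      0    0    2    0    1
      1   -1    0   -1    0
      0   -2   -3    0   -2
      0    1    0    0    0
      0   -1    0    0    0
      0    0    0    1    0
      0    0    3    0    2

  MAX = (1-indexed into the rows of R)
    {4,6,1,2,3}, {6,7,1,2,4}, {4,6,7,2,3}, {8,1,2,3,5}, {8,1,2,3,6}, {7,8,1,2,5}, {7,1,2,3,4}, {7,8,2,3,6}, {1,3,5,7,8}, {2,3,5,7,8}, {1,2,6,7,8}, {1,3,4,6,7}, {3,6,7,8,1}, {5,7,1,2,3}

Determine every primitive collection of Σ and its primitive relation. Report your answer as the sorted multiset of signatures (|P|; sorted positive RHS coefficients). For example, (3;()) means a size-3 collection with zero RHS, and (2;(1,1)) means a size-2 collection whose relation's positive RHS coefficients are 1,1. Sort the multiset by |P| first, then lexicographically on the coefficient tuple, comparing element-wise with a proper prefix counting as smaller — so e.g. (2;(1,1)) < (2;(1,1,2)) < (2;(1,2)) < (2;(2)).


|primitive collections| = 5. Relations:

  P = {5,6}:  v_{5} + v_{6} = 0 — sig = (2;())
  P = {4,5}:  v_{4} + v_{5} = v_{1} + v_{2} + v_{3} + v_{7} — sig = (2;(1,1,1,1))
  P = {4,8}:  v_{4} + v_{8} = 2·v_{6} — sig = (2;(2))
  P = {1,2,3,6,7}:  v_{1} + v_{2} + v_{3} + v_{6} + v_{7} = v_{4} — sig = (5;(1))
  P = {1,2,3,7,8}:  v_{1} + v_{2} + v_{3} + v_{7} + v_{8} = v_{6} — sig = (5;(1))

Signatures (|P|; sorted positive RHS coefficients), sorted:
    |P|=2: 3 collections, coeffs (), (1,1,1,1), (2)
    |P|=5: 2 collections, coeffs (1), (1)


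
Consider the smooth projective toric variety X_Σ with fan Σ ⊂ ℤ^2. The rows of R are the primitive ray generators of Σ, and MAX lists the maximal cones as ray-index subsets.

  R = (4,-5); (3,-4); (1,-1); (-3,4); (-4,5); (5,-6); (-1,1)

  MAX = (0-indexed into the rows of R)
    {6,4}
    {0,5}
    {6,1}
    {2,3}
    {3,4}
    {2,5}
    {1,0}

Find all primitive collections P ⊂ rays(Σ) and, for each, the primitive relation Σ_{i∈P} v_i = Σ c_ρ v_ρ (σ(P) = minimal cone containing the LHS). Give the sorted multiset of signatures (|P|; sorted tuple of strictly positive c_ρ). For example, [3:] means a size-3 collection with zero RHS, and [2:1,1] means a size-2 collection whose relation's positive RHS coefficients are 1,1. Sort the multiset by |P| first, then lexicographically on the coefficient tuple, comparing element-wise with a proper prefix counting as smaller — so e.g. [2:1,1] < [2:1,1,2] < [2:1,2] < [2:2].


14 minimal non-faces of Δ(Σ) (on 7 rays):

  • {0,4}:  v_{0} + v_{4} = 0  →  sig = [2:]
  • {1,3}:  v_{1} + v_{3} = 0  →  sig = [2:]
  • {2,6}:  v_{2} + v_{6} = 0  →  sig = [2:]
  • {0,2}:  v_{0} + v_{2} = v_{5}  →  sig = [2:1]
  • {0,3}:  v_{0} + v_{3} = v_{2}  →  sig = [2:1]
  • {0,6}:  v_{0} + v_{6} = v_{1}  →  sig = [2:1]
  • {1,2}:  v_{1} + v_{2} = v_{0}  →  sig = [2:1]
  • {1,4}:  v_{1} + v_{4} = v_{6}  →  sig = [2:1]
  • {2,4}:  v_{2} + v_{4} = v_{3}  →  sig = [2:1]
  • {3,6}:  v_{3} + v_{6} = v_{4}  →  sig = [2:1]
  • {4,5}:  v_{4} + v_{5} = v_{2}  →  sig = [2:1]
  • {5,6}:  v_{5} + v_{6} = v_{0}  →  sig = [2:1]
  • {1,5}:  v_{1} + v_{5} = 2·v_{0}  →  sig = [2:2]
  • {3,5}:  v_{3} + v_{5} = 2·v_{2}  →  sig = [2:2]

Signatures (|P|; sorted positive RHS coefficients), sorted:
    |P|=2: 14 collections, coeffs (), (), (), (1), (1), (1), (1), (1), (1), (1), (1), (1), (2), (2)


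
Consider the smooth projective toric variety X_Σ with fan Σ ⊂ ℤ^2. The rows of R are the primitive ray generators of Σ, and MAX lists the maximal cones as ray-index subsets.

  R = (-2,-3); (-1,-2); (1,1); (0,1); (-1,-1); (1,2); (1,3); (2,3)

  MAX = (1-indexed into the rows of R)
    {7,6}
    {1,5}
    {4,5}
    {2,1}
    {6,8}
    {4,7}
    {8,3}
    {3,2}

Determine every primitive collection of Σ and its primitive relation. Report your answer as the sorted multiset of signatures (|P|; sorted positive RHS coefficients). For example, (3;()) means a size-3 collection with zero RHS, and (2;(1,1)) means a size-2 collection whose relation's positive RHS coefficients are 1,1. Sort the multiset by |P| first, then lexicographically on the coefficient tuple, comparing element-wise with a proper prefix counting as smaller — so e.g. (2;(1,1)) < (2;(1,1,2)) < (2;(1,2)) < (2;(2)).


The 20 primitive collections of Σ (r=8, n=2):

  P = {1,8}:  v_{1} + v_{8} = 0 — sig = (2;())
  P = {2,6}:  v_{2} + v_{6} = 0 — sig = (2;())
  P = {3,5}:  v_{3} + v_{5} = 0 — sig = (2;())
  P = {1,3}:  v_{1} + v_{3} = v_{2} — sig = (2;(1))
  P = {1,6}:  v_{1} + v_{6} = v_{5} — sig = (2;(1))
  P = {2,4}:  v_{2} + v_{4} = v_{5} — sig = (2;(1))
  P = {2,5}:  v_{2} + v_{5} = v_{1} — sig = (2;(1))
  P = {2,7}:  v_{2} + v_{7} = v_{4} — sig = (2;(1))
  P = {2,8}:  v_{2} + v_{8} = v_{3} — sig = (2;(1))
  P = {3,4}:  v_{3} + v_{4} = v_{6} — sig = (2;(1))
  P = {3,6}:  v_{3} + v_{6} = v_{8} — sig = (2;(1))
  P = {4,6}:  v_{4} + v_{6} = v_{7} — sig = (2;(1))
  P = {5,6}:  v_{5} + v_{6} = v_{4} — sig = (2;(1))
  P = {5,8}:  v_{5} + v_{8} = v_{6} — sig = (2;(1))
  P = {1,7}:  v_{1} + v_{7} = v_{4} + v_{5} — sig = (2;(1,1))
  P = {1,4}:  v_{1} + v_{4} = 2·v_{5} — sig = (2;(2))
  P = {3,7}:  v_{3} + v_{7} = 2·v_{6} — sig = (2;(2))
  P = {4,8}:  v_{4} + v_{8} = 2·v_{6} — sig = (2;(2))
  P = {5,7}:  v_{5} + v_{7} = 2·v_{4} — sig = (2;(2))
  P = {7,8}:  v_{7} + v_{8} = 3·v_{6} — sig = (2;(3))

Signatures (|P|; sorted positive RHS coefficients), sorted:
[(2;()), (2;()), (2;()), (2;(1)), (2;(1)), (2;(1)), (2;(1)), (2;(1)), (2;(1)), (2;(1)), (2;(1)), (2;(1)), (2;(1)), (2;(1)), (2;(1,1)), (2;(2)), (2;(2)), (2;(2)), (2;(2)), (2;(3))]


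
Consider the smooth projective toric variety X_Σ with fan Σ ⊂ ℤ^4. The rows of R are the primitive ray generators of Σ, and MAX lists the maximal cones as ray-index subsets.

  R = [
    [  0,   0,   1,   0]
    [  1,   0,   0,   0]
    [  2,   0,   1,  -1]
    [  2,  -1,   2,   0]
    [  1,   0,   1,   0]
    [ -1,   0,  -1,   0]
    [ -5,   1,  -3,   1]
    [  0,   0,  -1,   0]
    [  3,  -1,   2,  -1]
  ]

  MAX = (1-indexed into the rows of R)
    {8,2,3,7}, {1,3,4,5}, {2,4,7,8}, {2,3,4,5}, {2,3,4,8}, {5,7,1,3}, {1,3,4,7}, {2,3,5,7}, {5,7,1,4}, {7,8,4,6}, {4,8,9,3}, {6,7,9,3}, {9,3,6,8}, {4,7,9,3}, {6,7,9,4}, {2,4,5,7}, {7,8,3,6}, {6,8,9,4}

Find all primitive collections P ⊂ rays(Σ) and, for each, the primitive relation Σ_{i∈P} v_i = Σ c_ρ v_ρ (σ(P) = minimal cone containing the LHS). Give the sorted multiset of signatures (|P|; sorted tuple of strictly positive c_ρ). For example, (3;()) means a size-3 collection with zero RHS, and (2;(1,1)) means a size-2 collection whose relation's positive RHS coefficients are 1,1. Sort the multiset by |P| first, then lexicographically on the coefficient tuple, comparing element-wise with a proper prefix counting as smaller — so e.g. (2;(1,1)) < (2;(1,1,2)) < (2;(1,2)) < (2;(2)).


The 14 primitive collections of Σ (r=9, n=4):

  • {1,8}:  v_{1} + v_{8} = 0  ⟹  sig = (2;())
  • {5,6}:  v_{5} + v_{6} = 0  ⟹  sig = (2;())
  • {1,2}:  v_{1} + v_{2} = v_{5}  ⟹  sig = (2;(1))
  • {2,6}:  v_{2} + v_{6} = v_{8}  ⟹  sig = (2;(1))
  • {5,8}:  v_{5} + v_{8} = v_{2}  ⟹  sig = (2;(1))
  • {5,9}:  v_{5} + v_{9} = v_{3} + v_{4}  ⟹  sig = (2;(1,1))
  • {1,6}:  v_{1} + v_{6} = v_{3} + v_{4} + v_{7}  ⟹  sig = (2;(1,1,1))
  • {2,9}:  v_{2} + v_{9} = v_{3} + v_{4} + v_{8}  ⟹  sig = (2;(1,1,1))
  • {1,9}:  v_{1} + v_{9} = 2·v_{3} + 2·v_{4} + v_{7}  ⟹  sig = (2;(1,2,2))
  • {3,4,6}:  v_{3} + v_{4} + v_{6} = v_{9}  ⟹  sig = (3;(1))
  • {7,8,9}:  v_{7} + v_{8} + v_{9} = 2·v_{6}  ⟹  sig = (3;(2))
  • {2,3,4,7}:  v_{2} + v_{3} + v_{4} + v_{7} = 0  ⟹  sig = (4;())
  • {3,4,5,7}:  v_{3} + v_{4} + v_{5} + v_{7} = v_{1}  ⟹  sig = (4;(1))
  • {3,4,7,8}:  v_{3} + v_{4} + v_{7} + v_{8} = v_{6}  ⟹  sig = (4;(1))

so the primitive-relation signature multiset is
{ (2;()) ×2,  (2;(1)) ×3,  (2;(1,1)),  (2;(1,1,1)) ×2,  (2;(1,2,2)),  (3;(1)),  (3;(2)),  (4;()),  (4;(1)) ×2 }
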